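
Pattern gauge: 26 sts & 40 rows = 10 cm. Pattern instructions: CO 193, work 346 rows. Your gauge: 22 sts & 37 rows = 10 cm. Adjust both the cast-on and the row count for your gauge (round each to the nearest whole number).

Cast on 163 stitches; work 320 rows.

Stitches: 193 × 22/26 = 163.31 → 163.
Rows: 346 × 37/40 = 320.05 → 320.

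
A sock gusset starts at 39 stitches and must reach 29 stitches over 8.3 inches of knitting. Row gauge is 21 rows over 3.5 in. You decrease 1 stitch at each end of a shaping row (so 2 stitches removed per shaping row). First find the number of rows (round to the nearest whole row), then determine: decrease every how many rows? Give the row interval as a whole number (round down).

Rows = 8.3 × 6 = 49.8 → 50 rows.
Stitches to remove: 10 → 5 shaping rows (at 2 st each).
50 / 5 = 10.00 → every 10 rows.

Decrease every 10th row.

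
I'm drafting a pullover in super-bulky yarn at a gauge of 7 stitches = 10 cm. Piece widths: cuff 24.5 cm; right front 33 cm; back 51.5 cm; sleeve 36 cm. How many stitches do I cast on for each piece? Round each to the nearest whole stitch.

Rate = 7/10 = 0.7 sts per cm.
cuff: 24.5 × 0.7 = 17.15 → 17.
right front: 33 × 0.7 = 23.10 → 23.
back: 51.5 × 0.7 = 36.05 → 36.
sleeve: 36 × 0.7 = 25.20 → 25.

cuff 17; right front 23; back 36; sleeve 25.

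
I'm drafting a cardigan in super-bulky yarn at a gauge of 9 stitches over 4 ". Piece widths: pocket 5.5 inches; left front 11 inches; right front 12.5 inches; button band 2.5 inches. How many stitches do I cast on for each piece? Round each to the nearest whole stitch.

Rate = 9/4 = 2.25 sts per in.
pocket: 5.5 × 2.25 = 12.38 → 12.
left front: 11 × 2.25 = 24.75 → 25.
right front: 12.5 × 2.25 = 28.12 → 28.
button band: 2.5 × 2.25 = 5.62 → 6.

pocket 12; left front 25; right front 28; button band 6.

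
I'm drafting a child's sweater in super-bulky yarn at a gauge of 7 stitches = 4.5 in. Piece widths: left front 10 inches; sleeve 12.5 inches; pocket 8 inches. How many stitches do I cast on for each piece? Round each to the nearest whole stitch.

left front 16; sleeve 19; pocket 12.

Rate = 7/4.5 = 1.556 sts per in.
left front: 10 × 1.556 = 15.56 → 16.
sleeve: 12.5 × 1.556 = 19.44 → 19.
pocket: 8 × 1.556 = 12.44 → 12.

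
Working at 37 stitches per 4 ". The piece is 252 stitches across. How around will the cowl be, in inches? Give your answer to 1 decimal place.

37 stitches / 4 inch = 9.25 stitches per inch.
252 / 9.25 = 27.24 inches.

27.2 inches.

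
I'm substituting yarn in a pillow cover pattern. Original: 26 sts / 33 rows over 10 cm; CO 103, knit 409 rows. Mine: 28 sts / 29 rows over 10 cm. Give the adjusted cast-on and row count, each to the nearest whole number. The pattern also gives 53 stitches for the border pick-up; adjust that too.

Cast on 111 stitches; work 359 rows; border pick-up 57 stitches.

Stitches: 103 × 28/26 = 110.92 → 111.
Rows: 409 × 29/33 = 359.42 → 359.
border pick-up: 53 × 28/26 = 57.08 → 57.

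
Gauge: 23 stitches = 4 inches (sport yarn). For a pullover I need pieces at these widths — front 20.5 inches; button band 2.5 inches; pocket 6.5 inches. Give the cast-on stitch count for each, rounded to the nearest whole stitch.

front 118; button band 14; pocket 37.

Rate = 23/4 = 5.75 sts per in.
front: 20.5 × 5.75 = 117.88 → 118.
button band: 2.5 × 5.75 = 14.38 → 14.
pocket: 6.5 × 5.75 = 37.38 → 37.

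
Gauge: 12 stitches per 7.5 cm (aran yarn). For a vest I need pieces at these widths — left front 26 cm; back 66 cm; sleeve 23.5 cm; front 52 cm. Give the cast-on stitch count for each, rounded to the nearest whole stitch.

Rate = 12/7.5 = 1.6 sts per cm.
left front: 26 × 1.6 = 41.60 → 42.
back: 66 × 1.6 = 105.60 → 106.
sleeve: 23.5 × 1.6 = 37.60 → 38.
front: 52 × 1.6 = 83.20 → 83.

left front 42; back 106; sleeve 38; front 83.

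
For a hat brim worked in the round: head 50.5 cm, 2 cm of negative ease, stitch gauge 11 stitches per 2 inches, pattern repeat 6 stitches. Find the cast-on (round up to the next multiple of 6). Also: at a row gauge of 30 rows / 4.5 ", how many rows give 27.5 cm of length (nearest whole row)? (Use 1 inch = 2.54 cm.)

Finished = 50.5 − 2 = 48.5 cm.
48.5 cm × 1/2.54 = 19.09 inches.
11/2 = 5.5 sts per in; 19.09 × 5.5 = 105.02 sts.
Next multiple of 6 → 108.
27.5 cm = 10.83 inches; × 6.667 = 72.18 → 72 rows.

Cast on 108 stitches; work 72 rows.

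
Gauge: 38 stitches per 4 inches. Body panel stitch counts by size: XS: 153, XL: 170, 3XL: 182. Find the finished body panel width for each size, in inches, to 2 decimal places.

38/4 = 9.5 sts per in.
XS: 153 / 9.5 = 16.105 → 16.11 in.
XL: 170 / 9.5 = 17.895 → 17.89 in.
3XL: 182 / 9.5 = 19.158 → 19.16 in.

XS 16.11 inches; XL 17.89 inches; 3XL 19.16 inches.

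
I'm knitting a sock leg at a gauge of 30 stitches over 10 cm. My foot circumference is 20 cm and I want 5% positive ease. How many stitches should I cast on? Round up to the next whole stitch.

63 stitches.

Finished = 20 × 1.05 = 21.00 cm.
30 / 10 = 3 sts per cm.
21.00 × 3 = 63.00 sts.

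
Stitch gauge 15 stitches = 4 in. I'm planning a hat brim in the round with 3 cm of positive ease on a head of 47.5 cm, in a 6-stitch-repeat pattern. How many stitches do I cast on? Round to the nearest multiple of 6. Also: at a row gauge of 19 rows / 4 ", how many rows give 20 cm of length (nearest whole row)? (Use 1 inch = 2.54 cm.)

Cast on 72 stitches; work 37 rows.

Finished = 47.5 + 3 = 50.5 cm.
50.5 cm × 1/2.54 = 19.88 inches.
15/4 = 3.75 sts per in; 19.88 × 3.75 = 74.56 sts.
Nearest multiple of 6 → 72.
20 cm = 7.87 inches; × 4.75 = 37.40 → 37 rows.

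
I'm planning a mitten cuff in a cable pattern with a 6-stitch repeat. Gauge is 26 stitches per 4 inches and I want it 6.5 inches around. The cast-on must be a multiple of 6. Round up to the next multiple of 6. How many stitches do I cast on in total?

26 / 4 = 6.5 sts per inch.
6.5 × 6.5 = 42.25 sts.
Next multiple of 6: 48.

CO 48 sts.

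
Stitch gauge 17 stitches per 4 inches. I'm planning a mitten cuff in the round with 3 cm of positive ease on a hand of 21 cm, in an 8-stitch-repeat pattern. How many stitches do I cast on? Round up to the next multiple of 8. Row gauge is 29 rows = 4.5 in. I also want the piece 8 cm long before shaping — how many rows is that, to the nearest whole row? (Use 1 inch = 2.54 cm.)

Finished = 21 + 3 = 24 cm.
24 cm × 1/2.54 = 9.45 inches.
17/4 = 4.25 sts per in; 9.45 × 4.25 = 40.16 sts.
Next multiple of 8 → 48.
8 cm = 3.15 inches; × 6.444 = 20.30 → 20 rows.

Cast on 48 stitches; work 20 rows.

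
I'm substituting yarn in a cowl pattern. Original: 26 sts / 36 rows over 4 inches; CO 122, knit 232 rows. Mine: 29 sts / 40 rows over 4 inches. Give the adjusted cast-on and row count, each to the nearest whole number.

Stitches: 122 × 29/26 = 136.08 → 136.
Rows: 232 × 40/36 = 257.78 → 258.

Cast on 136 stitches; work 258 rows.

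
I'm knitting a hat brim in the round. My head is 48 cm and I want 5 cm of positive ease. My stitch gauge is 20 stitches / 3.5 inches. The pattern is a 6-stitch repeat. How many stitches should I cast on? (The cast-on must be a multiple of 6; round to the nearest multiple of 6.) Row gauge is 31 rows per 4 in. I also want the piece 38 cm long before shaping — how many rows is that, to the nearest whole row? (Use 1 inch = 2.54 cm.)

Cast on 120 stitches; work 116 rows.

Finished = 48 + 5 = 53 cm.
53 cm × 1/2.54 = 20.87 inches.
20/3.5 = 5.714 sts per in; 20.87 × 5.714 = 119.24 sts.
Nearest multiple of 6 → 120.
38 cm = 14.96 inches; × 7.75 = 115.94 → 116 rows.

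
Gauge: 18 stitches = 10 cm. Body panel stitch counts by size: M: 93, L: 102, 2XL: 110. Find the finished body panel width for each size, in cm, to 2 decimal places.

18/10 = 1.8 sts per cm.
M: 93 / 1.8 = 51.667 → 51.67 cm.
L: 102 / 1.8 = 56.667 → 56.67 cm.
2XL: 110 / 1.8 = 61.111 → 61.11 cm.

M 51.67 cm; L 56.67 cm; 2XL 61.11 cm.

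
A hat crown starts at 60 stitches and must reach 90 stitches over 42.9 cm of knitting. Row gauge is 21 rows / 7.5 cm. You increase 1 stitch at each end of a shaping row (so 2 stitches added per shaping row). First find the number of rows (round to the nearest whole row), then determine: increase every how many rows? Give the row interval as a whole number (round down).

Rows = 42.9 × 2.8 = 120.1 → 120 rows.
Stitches to add: 30 → 15 shaping rows (at 2 st each).
120 / 15 = 8.00 → every 8 rows.

Increase every 8th row.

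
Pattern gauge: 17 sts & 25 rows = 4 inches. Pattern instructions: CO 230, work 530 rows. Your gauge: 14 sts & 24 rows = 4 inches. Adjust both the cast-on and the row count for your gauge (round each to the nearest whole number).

Stitches: 230 × 14/17 = 189.41 → 189.
Rows: 530 × 24/25 = 508.80 → 509.

Cast on 189 stitches; work 509 rows.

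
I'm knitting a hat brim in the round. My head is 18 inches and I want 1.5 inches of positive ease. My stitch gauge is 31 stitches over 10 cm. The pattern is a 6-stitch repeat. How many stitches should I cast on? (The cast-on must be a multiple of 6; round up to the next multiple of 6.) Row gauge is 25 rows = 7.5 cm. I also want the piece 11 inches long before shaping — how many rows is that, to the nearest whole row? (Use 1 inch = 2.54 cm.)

Finished = 18 + 1.5 = 19.5 inches.
19.5 inches × 2.54 = 49.53 cm.
31/10 = 3.1 sts per cm; 49.53 × 3.1 = 153.54 sts.
Next multiple of 6 → 156.
11 inches = 27.94 cm; × 3.333 = 93.13 → 93 rows.

Cast on 156 stitches; work 93 rows.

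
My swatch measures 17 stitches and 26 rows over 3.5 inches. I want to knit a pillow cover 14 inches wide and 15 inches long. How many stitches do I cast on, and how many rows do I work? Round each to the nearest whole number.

Stitch gauge = 17/3.5 = 4.857 sts/in; 14 × 4.857 = 68.00 → 68 sts.
Row gauge = 26/3.5 = 7.429 rows/in; 15 × 7.429 = 111.43 → 111 rows.

Cast on 68 stitches and work 111 rows.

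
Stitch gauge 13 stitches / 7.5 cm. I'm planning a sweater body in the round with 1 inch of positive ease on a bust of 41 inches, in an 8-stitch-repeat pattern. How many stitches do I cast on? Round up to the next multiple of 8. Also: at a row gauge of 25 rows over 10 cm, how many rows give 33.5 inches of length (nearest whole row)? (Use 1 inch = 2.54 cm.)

Cast on 192 stitches; work 213 rows.

Finished = 41 + 1 = 42 inches.
42 inches × 2.54 = 106.68 cm.
13/7.5 = 1.733 sts per cm; 106.68 × 1.733 = 184.91 sts.
Next multiple of 8 → 192.
33.5 inches = 85.09 cm; × 2.5 = 212.72 → 213 rows.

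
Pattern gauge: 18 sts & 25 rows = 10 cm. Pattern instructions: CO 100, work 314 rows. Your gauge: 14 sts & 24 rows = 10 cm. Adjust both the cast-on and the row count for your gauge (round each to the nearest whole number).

Stitches: 100 × 14/18 = 77.78 → 78.
Rows: 314 × 24/25 = 301.44 → 301.

Cast on 78 stitches; work 301 rows.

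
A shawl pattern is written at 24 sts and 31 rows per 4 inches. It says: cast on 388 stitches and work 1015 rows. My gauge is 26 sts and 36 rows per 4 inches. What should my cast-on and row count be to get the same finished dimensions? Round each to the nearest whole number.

Cast on 420 stitches; work 1179 rows.

Stitches: 388 × 26/24 = 420.33 → 420.
Rows: 1015 × 36/31 = 1178.71 → 1179.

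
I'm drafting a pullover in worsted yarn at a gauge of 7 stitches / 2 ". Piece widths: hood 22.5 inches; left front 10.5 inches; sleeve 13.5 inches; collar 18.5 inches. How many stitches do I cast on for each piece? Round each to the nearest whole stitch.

hood 79; left front 37; sleeve 47; collar 65.

Rate = 7/2 = 3.5 sts per in.
hood: 22.5 × 3.5 = 78.75 → 79.
left front: 10.5 × 3.5 = 36.75 → 37.
sleeve: 13.5 × 3.5 = 47.25 → 47.
collar: 18.5 × 3.5 = 64.75 → 65.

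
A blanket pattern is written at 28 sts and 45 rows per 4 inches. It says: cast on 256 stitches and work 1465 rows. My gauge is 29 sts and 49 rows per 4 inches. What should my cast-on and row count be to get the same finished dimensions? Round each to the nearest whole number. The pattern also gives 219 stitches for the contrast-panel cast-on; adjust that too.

Cast on 265 stitches; work 1595 rows; contrast-panel cast-on 227 stitches.

Stitches: 256 × 29/28 = 265.14 → 265.
Rows: 1465 × 49/45 = 1595.22 → 1595.
contrast-panel cast-on: 219 × 29/28 = 226.82 → 227.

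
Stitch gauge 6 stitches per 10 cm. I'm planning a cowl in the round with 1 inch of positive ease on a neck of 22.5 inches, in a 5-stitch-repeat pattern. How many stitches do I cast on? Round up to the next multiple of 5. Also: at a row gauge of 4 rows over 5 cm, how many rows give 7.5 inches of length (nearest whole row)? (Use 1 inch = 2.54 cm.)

Cast on 40 stitches; work 15 rows.

Finished = 22.5 + 1 = 23.5 inches.
23.5 inches × 2.54 = 59.69 cm.
6/10 = 0.6 sts per cm; 59.69 × 0.6 = 35.81 sts.
Next multiple of 5 → 40.
7.5 inches = 19.05 cm; × 0.8 = 15.24 → 15 rows.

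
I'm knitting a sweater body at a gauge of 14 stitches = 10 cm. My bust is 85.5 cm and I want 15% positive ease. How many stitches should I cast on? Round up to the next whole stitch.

Finished = 85.5 × 1.15 = 98.33 cm.
14 / 10 = 1.4 sts per cm.
98.33 × 1.4 = 137.66 sts.
→ 138 sts.

Cast on 138 stitches.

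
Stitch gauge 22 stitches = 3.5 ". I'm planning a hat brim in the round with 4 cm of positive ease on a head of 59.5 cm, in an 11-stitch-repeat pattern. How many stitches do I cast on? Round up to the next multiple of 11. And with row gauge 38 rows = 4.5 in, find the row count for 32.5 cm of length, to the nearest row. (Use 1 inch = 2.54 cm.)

Cast on 165 stitches; work 108 rows.

Finished = 59.5 + 4 = 63.5 cm.
63.5 cm × 1/2.54 = 25.00 inches.
22/3.5 = 6.286 sts per in; 25.00 × 6.286 = 157.14 sts.
Next multiple of 11 → 165.
32.5 cm = 12.80 inches; × 8.444 = 108.05 → 108 rows.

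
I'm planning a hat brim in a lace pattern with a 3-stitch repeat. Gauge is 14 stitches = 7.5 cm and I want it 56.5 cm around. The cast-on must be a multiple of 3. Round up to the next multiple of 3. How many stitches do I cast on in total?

108 stitches.

14 / 7.5 = 1.867 sts per cm.
56.5 × 1.867 = 105.47 sts.
Next multiple of 3: 108.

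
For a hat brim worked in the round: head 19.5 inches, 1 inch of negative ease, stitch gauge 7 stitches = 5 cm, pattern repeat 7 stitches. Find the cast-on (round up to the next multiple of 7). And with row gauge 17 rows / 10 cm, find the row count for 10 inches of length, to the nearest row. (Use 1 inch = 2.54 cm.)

Cast on 70 stitches; work 43 rows.

Finished = 19.5 − 1 = 18.5 inches.
18.5 inches × 2.54 = 46.99 cm.
7/5 = 1.4 sts per cm; 46.99 × 1.4 = 65.79 sts.
Next multiple of 7 → 70.
10 inches = 25.40 cm; × 1.7 = 43.18 → 43 rows.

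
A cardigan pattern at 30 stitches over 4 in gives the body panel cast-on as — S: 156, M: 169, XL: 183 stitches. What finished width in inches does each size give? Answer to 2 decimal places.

30/4 = 7.5 sts per in.
S: 156 / 7.5 = 20.800 → 20.80 in.
M: 169 / 7.5 = 22.533 → 22.53 in.
XL: 183 / 7.5 = 24.400 → 24.40 in.

S 20.80 inches; M 22.53 inches; XL 24.40 inches.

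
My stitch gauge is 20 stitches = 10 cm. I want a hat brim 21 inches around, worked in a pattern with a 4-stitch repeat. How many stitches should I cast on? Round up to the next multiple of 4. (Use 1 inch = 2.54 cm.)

CO 108 sts.

21 in = 21 × 2.54 = 53.34 cm.
20 / 10 = 2 sts/cm.
53.34 × 2 = 106.68 sts.
→ 108.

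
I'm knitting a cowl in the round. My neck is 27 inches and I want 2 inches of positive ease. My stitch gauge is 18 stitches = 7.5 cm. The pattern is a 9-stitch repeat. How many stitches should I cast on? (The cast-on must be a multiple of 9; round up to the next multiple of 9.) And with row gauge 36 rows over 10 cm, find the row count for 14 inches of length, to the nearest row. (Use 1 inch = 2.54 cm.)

Cast on 180 stitches; work 128 rows.

Finished = 27 + 2 = 29 inches.
29 inches × 2.54 = 73.66 cm.
18/7.5 = 2.4 sts per cm; 73.66 × 2.4 = 176.78 sts.
Next multiple of 9 → 180.
14 inches = 35.56 cm; × 3.6 = 128.02 → 128 rows.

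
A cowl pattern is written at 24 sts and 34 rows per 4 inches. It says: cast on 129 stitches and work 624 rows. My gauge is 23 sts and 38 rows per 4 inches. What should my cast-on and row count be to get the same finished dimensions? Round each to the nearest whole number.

Cast on 124 stitches; work 697 rows.

Stitches: 129 × 23/24 = 123.62 → 124.
Rows: 624 × 38/34 = 697.41 → 697.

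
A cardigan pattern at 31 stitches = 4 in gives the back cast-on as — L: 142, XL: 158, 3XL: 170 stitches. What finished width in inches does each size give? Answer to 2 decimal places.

31/4 = 7.75 sts per in.
L: 142 / 7.75 = 18.323 → 18.32 in.
XL: 158 / 7.75 = 20.387 → 20.39 in.
3XL: 170 / 7.75 = 21.935 → 21.94 in.

L 18.32 inches; XL 20.39 inches; 3XL 21.94 inches.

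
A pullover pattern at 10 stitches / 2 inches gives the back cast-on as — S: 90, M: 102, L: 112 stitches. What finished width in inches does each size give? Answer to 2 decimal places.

10/2 = 5 sts per in.
S: 90 / 5 = 18.000 → 18.00 in.
M: 102 / 5 = 20.400 → 20.40 in.
L: 112 / 5 = 22.400 → 22.40 in.

S 18.00 inches; M 20.40 inches; L 22.40 inches.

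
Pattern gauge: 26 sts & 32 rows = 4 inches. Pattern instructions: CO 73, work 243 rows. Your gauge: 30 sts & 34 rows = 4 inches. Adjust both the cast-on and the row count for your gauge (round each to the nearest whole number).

Stitches: 73 × 30/26 = 84.23 → 84.
Rows: 243 × 34/32 = 258.19 → 258.

Cast on 84 stitches; work 258 rows.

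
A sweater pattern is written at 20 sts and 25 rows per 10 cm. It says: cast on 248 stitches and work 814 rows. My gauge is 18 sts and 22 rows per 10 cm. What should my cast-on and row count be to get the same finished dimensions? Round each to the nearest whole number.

Stitches: 248 × 18/20 = 223.20 → 223.
Rows: 814 × 22/25 = 716.32 → 716.

Cast on 223 stitches; work 716 rows.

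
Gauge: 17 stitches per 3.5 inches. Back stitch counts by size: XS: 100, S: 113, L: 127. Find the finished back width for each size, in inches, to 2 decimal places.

XS 20.59 inches; S 23.26 inches; L 26.15 inches.

17/3.5 = 4.857 sts per in.
XS: 100 / 4.857 = 20.588 → 20.59 in.
S: 113 / 4.857 = 23.265 → 23.26 in.
L: 127 / 4.857 = 26.147 → 26.15 in.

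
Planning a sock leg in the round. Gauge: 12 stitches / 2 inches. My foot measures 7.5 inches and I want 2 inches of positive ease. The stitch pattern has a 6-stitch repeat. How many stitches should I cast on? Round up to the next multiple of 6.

CO 60 sts.

Finished = 7.5 + 2 = 9.5 inches.
12 / 2 = 6 sts/in.
9.5 × 6 = 57.00 sts.
Next multiple of 6: 60.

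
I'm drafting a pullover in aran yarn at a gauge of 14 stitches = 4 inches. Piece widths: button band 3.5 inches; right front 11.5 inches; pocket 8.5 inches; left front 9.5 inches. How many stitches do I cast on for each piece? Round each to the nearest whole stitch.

Rate = 14/4 = 3.5 sts per in.
button band: 3.5 × 3.5 = 12.25 → 12.
right front: 11.5 × 3.5 = 40.25 → 40.
pocket: 8.5 × 3.5 = 29.75 → 30.
left front: 9.5 × 3.5 = 33.25 → 33.

button band 12; right front 40; pocket 30; left front 33.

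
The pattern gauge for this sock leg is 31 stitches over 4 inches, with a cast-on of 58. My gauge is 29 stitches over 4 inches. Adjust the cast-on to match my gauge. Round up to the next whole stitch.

Cast on 55 stitches.

Scale factor = 29 / 31 = 0.935.
58 × 29 / 31 = 54.26 sts.
→ 55 sts.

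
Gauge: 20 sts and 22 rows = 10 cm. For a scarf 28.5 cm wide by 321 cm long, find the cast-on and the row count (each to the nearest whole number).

Stitch gauge = 20/10 = 2 sts/cm; 28.5 × 2 = 57.00 → 57 sts.
Row gauge = 22/10 = 2.2 rows/cm; 321 × 2.2 = 706.20 → 706 rows.

Cast on 57 stitches and work 706 rows.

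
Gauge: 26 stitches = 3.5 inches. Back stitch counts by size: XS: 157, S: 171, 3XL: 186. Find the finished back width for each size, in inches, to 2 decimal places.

26/3.5 = 7.429 sts per in.
XS: 157 / 7.429 = 21.135 → 21.13 in.
S: 171 / 7.429 = 23.019 → 23.02 in.
3XL: 186 / 7.429 = 25.038 → 25.04 in.

XS 21.13 inches; S 23.02 inches; 3XL 25.04 inches.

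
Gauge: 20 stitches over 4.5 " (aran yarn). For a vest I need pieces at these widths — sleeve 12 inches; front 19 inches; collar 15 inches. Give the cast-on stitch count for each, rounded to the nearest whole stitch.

sleeve 53; front 84; collar 67.

Rate = 20/4.5 = 4.444 sts per in.
sleeve: 12 × 4.444 = 53.33 → 53.
front: 19 × 4.444 = 84.44 → 84.
collar: 15 × 4.444 = 66.67 → 67.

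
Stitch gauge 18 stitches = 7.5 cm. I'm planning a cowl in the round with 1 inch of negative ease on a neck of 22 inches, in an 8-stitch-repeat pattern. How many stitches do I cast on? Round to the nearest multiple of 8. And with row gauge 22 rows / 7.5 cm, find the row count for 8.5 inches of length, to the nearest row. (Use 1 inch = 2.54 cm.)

Finished = 22 − 1 = 21 inches.
21 inches × 2.54 = 53.34 cm.
18/7.5 = 2.4 sts per cm; 53.34 × 2.4 = 128.02 sts.
Nearest multiple of 8 → 128.
8.5 inches = 21.59 cm; × 2.933 = 63.33 → 63 rows.

Cast on 128 stitches; work 63 rows.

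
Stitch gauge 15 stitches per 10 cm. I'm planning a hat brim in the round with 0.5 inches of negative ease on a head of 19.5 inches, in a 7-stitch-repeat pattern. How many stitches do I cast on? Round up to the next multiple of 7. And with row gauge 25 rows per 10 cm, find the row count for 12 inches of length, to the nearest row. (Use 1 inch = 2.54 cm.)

Finished = 19.5 − 0.5 = 19 inches.
19 inches × 2.54 = 48.26 cm.
15/10 = 1.5 sts per cm; 48.26 × 1.5 = 72.39 sts.
Next multiple of 7 → 77.
12 inches = 30.48 cm; × 2.5 = 76.20 → 76 rows.

Cast on 77 stitches; work 76 rows.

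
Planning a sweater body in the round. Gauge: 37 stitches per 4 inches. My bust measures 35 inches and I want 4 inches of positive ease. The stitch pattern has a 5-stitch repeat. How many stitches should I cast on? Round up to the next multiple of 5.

Finished = 35 + 4 = 39 inches.
37 / 4 = 9.25 sts/in.
39 × 9.25 = 360.75 sts.
Next multiple of 5: 365.

365 stitches.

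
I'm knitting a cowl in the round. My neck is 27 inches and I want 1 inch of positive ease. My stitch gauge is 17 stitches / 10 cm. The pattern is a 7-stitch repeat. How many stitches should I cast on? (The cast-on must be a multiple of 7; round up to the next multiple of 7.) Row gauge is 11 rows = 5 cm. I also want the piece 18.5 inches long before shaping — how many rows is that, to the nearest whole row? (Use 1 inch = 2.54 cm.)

Cast on 126 stitches; work 103 rows.

Finished = 27 + 1 = 28 inches.
28 inches × 2.54 = 71.12 cm.
17/10 = 1.7 sts per cm; 71.12 × 1.7 = 120.90 sts.
Next multiple of 7 → 126.
18.5 inches = 46.99 cm; × 2.2 = 103.38 → 103 rows.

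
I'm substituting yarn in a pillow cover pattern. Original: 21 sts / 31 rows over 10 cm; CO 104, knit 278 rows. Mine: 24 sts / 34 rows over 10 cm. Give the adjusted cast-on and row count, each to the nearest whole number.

Cast on 119 stitches; work 305 rows.

Stitches: 104 × 24/21 = 118.86 → 119.
Rows: 278 × 34/31 = 304.90 → 305.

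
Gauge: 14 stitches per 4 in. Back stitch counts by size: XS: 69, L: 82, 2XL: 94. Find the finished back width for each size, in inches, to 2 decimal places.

14/4 = 3.5 sts per in.
XS: 69 / 3.5 = 19.714 → 19.71 in.
L: 82 / 3.5 = 23.429 → 23.43 in.
2XL: 94 / 3.5 = 26.857 → 26.86 in.

XS 19.71 inches; L 23.43 inches; 2XL 26.86 inches.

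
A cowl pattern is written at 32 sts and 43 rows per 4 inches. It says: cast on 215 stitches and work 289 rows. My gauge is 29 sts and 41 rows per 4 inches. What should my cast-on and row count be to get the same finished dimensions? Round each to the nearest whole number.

Cast on 195 stitches; work 276 rows.

Stitches: 215 × 29/32 = 194.84 → 195.
Rows: 289 × 41/43 = 275.56 → 276.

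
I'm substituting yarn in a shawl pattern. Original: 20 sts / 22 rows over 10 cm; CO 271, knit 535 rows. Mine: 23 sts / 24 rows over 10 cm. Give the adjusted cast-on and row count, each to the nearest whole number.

Stitches: 271 × 23/20 = 311.65 → 312.
Rows: 535 × 24/22 = 583.64 → 584.

Cast on 312 stitches; work 584 rows.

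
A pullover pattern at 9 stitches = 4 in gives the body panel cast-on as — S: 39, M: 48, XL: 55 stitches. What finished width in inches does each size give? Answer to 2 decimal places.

S 17.33 inches; M 21.33 inches; XL 24.44 inches.

9/4 = 2.25 sts per in.
S: 39 / 2.25 = 17.333 → 17.33 in.
M: 48 / 2.25 = 21.333 → 21.33 in.
XL: 55 / 2.25 = 24.444 → 24.44 in.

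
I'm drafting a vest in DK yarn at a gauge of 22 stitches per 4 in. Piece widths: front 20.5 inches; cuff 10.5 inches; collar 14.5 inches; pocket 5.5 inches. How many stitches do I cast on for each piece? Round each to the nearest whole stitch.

front 113; cuff 58; collar 80; pocket 30.

Rate = 22/4 = 5.5 sts per in.
front: 20.5 × 5.5 = 112.75 → 113.
cuff: 10.5 × 5.5 = 57.75 → 58.
collar: 14.5 × 5.5 = 79.75 → 80.
pocket: 5.5 × 5.5 = 30.25 → 30.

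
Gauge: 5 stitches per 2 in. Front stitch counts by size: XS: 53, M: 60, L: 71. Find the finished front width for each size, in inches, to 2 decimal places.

5/2 = 2.5 sts per in.
XS: 53 / 2.5 = 21.200 → 21.20 in.
M: 60 / 2.5 = 24.000 → 24.00 in.
L: 71 / 2.5 = 28.400 → 28.40 in.

XS 21.20 inches; M 24.00 inches; L 28.40 inches.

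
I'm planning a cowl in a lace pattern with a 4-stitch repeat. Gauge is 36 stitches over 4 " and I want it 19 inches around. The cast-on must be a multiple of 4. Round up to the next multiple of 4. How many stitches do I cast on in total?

172 stitches.

36 / 4 = 9 sts per inch.
19 × 9 = 171.00 sts.
Next multiple of 4: 172.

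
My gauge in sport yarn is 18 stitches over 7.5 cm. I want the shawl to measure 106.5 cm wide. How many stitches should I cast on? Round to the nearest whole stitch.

18 stitches / 7.5 cm = 2.4 stitches per cm.
106.5 × 2.4 = 255.60 stitches.
Round to nearest → 256.

CO 256 sts.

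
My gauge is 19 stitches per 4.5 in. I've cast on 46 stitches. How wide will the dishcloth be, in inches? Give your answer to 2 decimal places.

10.89 inches.

19 stitches / 4.5 inch = 4.222 stitches per inch.
46 / 4.222 = 10.895 inches.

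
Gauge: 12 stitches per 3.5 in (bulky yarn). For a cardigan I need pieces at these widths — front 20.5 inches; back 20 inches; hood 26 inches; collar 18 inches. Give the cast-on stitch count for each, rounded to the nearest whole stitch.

front 70; back 69; hood 89; collar 62.

Rate = 12/3.5 = 3.429 sts per in.
front: 20.5 × 3.429 = 70.29 → 70.
back: 20 × 3.429 = 68.57 → 69.
hood: 26 × 3.429 = 89.14 → 89.
collar: 18 × 3.429 = 61.71 → 62.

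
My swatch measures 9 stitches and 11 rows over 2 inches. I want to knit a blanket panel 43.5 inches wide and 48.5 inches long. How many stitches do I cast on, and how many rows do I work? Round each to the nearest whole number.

Stitch gauge = 9/2 = 4.5 sts/in; 43.5 × 4.5 = 195.75 → 196 sts.
Row gauge = 11/2 = 5.5 rows/in; 48.5 × 5.5 = 266.75 → 267 rows.

Cast on 196 stitches and work 267 rows.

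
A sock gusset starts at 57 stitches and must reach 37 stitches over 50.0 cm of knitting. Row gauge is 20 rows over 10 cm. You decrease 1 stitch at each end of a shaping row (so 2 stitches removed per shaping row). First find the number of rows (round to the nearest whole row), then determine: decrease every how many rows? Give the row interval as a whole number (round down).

Rows = 50.0 × 2 = 100.0 → 100 rows.
Stitches to remove: 20 → 10 shaping rows (at 2 st each).
100 / 10 = 10.00 → every 10 rows.

Decrease every 10th row.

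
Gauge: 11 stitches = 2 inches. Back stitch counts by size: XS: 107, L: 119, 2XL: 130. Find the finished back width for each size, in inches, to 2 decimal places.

XS 19.45 inches; L 21.64 inches; 2XL 23.64 inches.

11/2 = 5.5 sts per in.
XS: 107 / 5.5 = 19.455 → 19.45 in.
L: 119 / 5.5 = 21.636 → 21.64 in.
2XL: 130 / 5.5 = 23.636 → 23.64 in.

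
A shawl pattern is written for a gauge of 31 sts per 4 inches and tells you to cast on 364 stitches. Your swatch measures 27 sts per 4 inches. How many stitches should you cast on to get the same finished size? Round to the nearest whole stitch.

Scale factor = 27 / 31 = 0.871.
364 × 27 / 31 = 317.03 sts.
→ 317 sts.

CO 317 sts.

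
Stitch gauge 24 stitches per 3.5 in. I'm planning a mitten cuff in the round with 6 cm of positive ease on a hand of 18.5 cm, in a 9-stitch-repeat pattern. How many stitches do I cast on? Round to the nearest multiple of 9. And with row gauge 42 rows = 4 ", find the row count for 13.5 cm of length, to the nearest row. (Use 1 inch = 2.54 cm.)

Finished = 18.5 + 6 = 24.5 cm.
24.5 cm × 1/2.54 = 9.65 inches.
24/3.5 = 6.857 sts per in; 9.65 × 6.857 = 66.14 sts.
Nearest multiple of 9 → 63.
13.5 cm = 5.31 inches; × 10.5 = 55.81 → 56 rows.

Cast on 63 stitches; work 56 rows.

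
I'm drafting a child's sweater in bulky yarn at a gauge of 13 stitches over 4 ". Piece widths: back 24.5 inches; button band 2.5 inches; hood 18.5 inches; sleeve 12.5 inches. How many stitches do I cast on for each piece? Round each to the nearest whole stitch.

Rate = 13/4 = 3.25 sts per in.
back: 24.5 × 3.25 = 79.62 → 80.
button band: 2.5 × 3.25 = 8.12 → 8.
hood: 18.5 × 3.25 = 60.12 → 60.
sleeve: 12.5 × 3.25 = 40.62 → 41.

back 80; button band 8; hood 60; sleeve 41.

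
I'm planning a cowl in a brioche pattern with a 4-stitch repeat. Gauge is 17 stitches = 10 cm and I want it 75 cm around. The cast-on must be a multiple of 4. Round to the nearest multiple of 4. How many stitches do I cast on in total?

17 / 10 = 1.7 sts per cm.
75 × 1.7 = 127.50 sts.
Nearest multiple of 4: 128.

Cast on 128 stitches.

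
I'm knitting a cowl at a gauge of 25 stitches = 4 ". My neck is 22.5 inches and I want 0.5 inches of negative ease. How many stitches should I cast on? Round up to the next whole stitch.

Finished = 22.5 − 0.5 = 22 in.
25 / 4 = 6.25 sts per inch.
22.00 × 6.25 = 137.50 sts.
→ 138 sts.

138 stitches.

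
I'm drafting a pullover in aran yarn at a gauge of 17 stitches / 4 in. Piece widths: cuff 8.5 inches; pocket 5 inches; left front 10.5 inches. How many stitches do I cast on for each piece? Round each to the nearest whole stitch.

Rate = 17/4 = 4.25 sts per in.
cuff: 8.5 × 4.25 = 36.12 → 36.
pocket: 5 × 4.25 = 21.25 → 21.
left front: 10.5 × 4.25 = 44.62 → 45.

cuff 36; pocket 21; left front 45.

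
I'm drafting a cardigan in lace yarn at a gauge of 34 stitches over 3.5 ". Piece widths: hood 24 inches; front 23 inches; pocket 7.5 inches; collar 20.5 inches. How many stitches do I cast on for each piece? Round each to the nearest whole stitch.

hood 233; front 223; pocket 73; collar 199.

Rate = 34/3.5 = 9.714 sts per in.
hood: 24 × 9.714 = 233.14 → 233.
front: 23 × 9.714 = 223.43 → 223.
pocket: 7.5 × 9.714 = 72.86 → 73.
collar: 20.5 × 9.714 = 199.14 → 199.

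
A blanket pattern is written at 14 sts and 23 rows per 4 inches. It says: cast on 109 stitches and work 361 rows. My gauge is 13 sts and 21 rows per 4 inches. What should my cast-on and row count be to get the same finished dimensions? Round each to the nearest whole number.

Stitches: 109 × 13/14 = 101.21 → 101.
Rows: 361 × 21/23 = 329.61 → 330.

Cast on 101 stitches; work 330 rows.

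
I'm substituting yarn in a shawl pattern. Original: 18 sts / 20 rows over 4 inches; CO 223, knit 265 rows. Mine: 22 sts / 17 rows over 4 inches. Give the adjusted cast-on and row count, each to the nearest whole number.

Cast on 273 stitches; work 225 rows.

Stitches: 223 × 22/18 = 272.56 → 273.
Rows: 265 × 17/20 = 225.25 → 225.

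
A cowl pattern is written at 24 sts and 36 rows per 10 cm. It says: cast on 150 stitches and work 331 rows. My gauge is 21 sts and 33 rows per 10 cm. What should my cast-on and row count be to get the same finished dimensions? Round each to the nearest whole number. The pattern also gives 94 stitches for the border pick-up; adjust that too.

Cast on 131 stitches; work 303 rows; border pick-up 82 stitches.

Stitches: 150 × 21/24 = 131.25 → 131.
Rows: 331 × 33/36 = 303.42 → 303.
border pick-up: 94 × 21/24 = 82.25 → 82.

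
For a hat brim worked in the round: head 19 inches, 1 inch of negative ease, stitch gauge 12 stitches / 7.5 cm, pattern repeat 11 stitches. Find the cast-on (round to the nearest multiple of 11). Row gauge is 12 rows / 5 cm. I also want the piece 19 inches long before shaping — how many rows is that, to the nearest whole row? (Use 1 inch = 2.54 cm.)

Finished = 19 − 1 = 18 inches.
18 inches × 2.54 = 45.72 cm.
12/7.5 = 1.6 sts per cm; 45.72 × 1.6 = 73.15 sts.
Nearest multiple of 11 → 77.
19 inches = 48.26 cm; × 2.4 = 115.82 → 116 rows.

Cast on 77 stitches; work 116 rows.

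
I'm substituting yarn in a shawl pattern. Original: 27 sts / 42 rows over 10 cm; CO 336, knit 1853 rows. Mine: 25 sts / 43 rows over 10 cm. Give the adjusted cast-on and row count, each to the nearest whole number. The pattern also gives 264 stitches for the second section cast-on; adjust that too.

Stitches: 336 × 25/27 = 311.11 → 311.
Rows: 1853 × 43/42 = 1897.12 → 1897.
second section cast-on: 264 × 25/27 = 244.44 → 244.

Cast on 311 stitches; work 1897 rows; second section cast-on 244 stitches.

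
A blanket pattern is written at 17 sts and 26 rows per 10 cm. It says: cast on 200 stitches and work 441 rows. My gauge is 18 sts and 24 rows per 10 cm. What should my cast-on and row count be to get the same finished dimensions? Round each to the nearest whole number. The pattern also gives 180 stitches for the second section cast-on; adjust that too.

Cast on 212 stitches; work 407 rows; second section cast-on 191 stitches.

Stitches: 200 × 18/17 = 211.76 → 212.
Rows: 441 × 24/26 = 407.08 → 407.
second section cast-on: 180 × 18/17 = 190.59 → 191.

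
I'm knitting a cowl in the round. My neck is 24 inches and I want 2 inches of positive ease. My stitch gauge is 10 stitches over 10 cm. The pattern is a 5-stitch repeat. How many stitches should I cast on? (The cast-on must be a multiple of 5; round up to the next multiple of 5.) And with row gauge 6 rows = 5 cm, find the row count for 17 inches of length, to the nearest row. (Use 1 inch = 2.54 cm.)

Cast on 70 stitches; work 52 rows.

Finished = 24 + 2 = 26 inches.
26 inches × 2.54 = 66.04 cm.
10/10 = 1 sts per cm; 66.04 × 1 = 66.04 sts.
Next multiple of 5 → 70.
17 inches = 43.18 cm; × 1.2 = 51.82 → 52 rows.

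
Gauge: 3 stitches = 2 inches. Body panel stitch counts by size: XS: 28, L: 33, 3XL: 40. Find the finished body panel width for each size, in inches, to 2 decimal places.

XS 18.67 inches; L 22.00 inches; 3XL 26.67 inches.

3/2 = 1.5 sts per in.
XS: 28 / 1.5 = 18.667 → 18.67 in.
L: 33 / 1.5 = 22.000 → 22.00 in.
3XL: 40 / 1.5 = 26.667 → 26.67 in.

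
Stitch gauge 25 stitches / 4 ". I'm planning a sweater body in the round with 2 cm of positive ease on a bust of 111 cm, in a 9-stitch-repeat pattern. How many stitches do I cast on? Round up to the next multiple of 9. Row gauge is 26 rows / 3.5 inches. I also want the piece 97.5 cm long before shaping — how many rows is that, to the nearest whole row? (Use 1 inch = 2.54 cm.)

Finished = 111 + 2 = 113 cm.
113 cm × 1/2.54 = 44.49 inches.
25/4 = 6.25 sts per in; 44.49 × 6.25 = 278.05 sts.
Next multiple of 9 → 279.
97.5 cm = 38.39 inches; × 7.429 = 285.15 → 285 rows.

Cast on 279 stitches; work 285 rows.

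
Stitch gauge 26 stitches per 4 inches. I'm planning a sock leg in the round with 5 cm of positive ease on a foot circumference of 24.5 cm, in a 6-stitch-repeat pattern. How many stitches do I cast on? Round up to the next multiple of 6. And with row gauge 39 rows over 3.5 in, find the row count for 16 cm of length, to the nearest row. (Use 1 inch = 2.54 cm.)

Finished = 24.5 + 5 = 29.5 cm.
29.5 cm × 1/2.54 = 11.61 inches.
26/4 = 6.5 sts per in; 11.61 × 6.5 = 75.49 sts.
Next multiple of 6 → 78.
16 cm = 6.30 inches; × 11.143 = 70.19 → 70 rows.

Cast on 78 stitches; work 70 rows.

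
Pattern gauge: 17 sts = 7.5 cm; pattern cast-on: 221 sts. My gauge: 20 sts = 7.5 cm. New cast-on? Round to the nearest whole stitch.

CO 260 sts.

Scale factor = 20 / 17 = 1.176.
221 × 20 / 17 = 260.00 sts.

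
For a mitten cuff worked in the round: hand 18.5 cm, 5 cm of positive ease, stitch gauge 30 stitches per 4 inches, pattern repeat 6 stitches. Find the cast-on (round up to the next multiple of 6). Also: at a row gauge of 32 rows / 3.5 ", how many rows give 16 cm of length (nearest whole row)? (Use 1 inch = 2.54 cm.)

Finished = 18.5 + 5 = 23.5 cm.
23.5 cm × 1/2.54 = 9.25 inches.
30/4 = 7.5 sts per in; 9.25 × 7.5 = 69.39 sts.
Next multiple of 6 → 72.
16 cm = 6.30 inches; × 9.143 = 57.59 → 58 rows.

Cast on 72 stitches; work 58 rows.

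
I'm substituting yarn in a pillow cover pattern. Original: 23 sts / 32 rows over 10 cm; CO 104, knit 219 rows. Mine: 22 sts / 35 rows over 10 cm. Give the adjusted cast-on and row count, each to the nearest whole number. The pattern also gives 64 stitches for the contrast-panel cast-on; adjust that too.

Stitches: 104 × 22/23 = 99.48 → 99.
Rows: 219 × 35/32 = 239.53 → 240.
contrast-panel cast-on: 64 × 22/23 = 61.22 → 61.

Cast on 99 stitches; work 240 rows; contrast-panel cast-on 61 stitches.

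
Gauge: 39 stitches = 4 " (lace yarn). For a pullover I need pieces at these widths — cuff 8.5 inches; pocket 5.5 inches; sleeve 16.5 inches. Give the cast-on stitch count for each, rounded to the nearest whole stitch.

Rate = 39/4 = 9.75 sts per in.
cuff: 8.5 × 9.75 = 82.88 → 83.
pocket: 5.5 × 9.75 = 53.62 → 54.
sleeve: 16.5 × 9.75 = 160.88 → 161.

cuff 83; pocket 54; sleeve 161.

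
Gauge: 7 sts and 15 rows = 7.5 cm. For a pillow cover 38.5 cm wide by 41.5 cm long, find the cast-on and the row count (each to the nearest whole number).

Stitch gauge = 7/7.5 = 0.933 sts/cm; 38.5 × 0.933 = 35.93 → 36 sts.
Row gauge = 15/7.5 = 2 rows/cm; 41.5 × 2 = 83.00 → 83 rows.

Cast on 36 stitches and work 83 rows.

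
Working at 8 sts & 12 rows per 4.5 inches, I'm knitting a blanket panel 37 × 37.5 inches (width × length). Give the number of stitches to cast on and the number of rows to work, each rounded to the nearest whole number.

Cast on 66 stitches and work 100 rows.

Stitch gauge = 8/4.5 = 1.778 sts/in; 37 × 1.778 = 65.78 → 66 sts.
Row gauge = 12/4.5 = 2.667 rows/in; 37.5 × 2.667 = 100.00 → 100 rows.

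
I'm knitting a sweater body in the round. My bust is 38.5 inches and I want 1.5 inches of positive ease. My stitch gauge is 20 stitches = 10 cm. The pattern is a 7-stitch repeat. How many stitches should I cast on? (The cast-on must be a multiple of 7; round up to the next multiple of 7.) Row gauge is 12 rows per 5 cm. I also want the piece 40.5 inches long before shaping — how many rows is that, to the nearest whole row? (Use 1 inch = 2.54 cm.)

Cast on 210 stitches; work 247 rows.

Finished = 38.5 + 1.5 = 40 inches.
40 inches × 2.54 = 101.60 cm.
20/10 = 2 sts per cm; 101.60 × 2 = 203.20 sts.
Next multiple of 7 → 210.
40.5 inches = 102.87 cm; × 2.4 = 246.89 → 247 rows.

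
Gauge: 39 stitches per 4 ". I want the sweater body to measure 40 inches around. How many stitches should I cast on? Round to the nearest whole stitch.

390 stitches.

39 stitches / 4 in = 9.75 stitches per inch.
40 × 9.75 = 390.00 stitches.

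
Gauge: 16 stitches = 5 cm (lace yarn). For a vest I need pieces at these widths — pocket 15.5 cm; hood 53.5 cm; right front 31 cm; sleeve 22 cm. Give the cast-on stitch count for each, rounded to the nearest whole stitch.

Rate = 16/5 = 3.2 sts per cm.
pocket: 15.5 × 3.2 = 49.60 → 50.
hood: 53.5 × 3.2 = 171.20 → 171.
right front: 31 × 3.2 = 99.20 → 99.
sleeve: 22 × 3.2 = 70.40 → 70.

pocket 50; hood 171; right front 99; sleeve 70.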